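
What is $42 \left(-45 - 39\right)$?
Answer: $-3528$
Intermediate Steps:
$42 \left(-45 - 39\right) = 42 \left(-84\right) = -3528$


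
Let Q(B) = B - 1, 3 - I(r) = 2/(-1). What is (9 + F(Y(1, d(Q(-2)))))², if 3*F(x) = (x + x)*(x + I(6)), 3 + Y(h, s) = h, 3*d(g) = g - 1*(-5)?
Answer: 25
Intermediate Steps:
I(r) = 5 (I(r) = 3 - 2/(-1) = 3 - 2*(-1) = 3 - 1*(-2) = 3 + 2 = 5)
Q(B) = -1 + B
d(g) = 5/3 + g/3 (d(g) = (g - 1*(-5))/3 = (g + 5)/3 = (5 + g)/3 = 5/3 + g/3)
Y(h, s) = -3 + h
F(x) = 2*x*(5 + x)/3 (F(x) = ((x + x)*(x + 5))/3 = ((2*x)*(5 + x))/3 = (2*x*(5 + x))/3 = 2*x*(5 + x)/3)
(9 + F(Y(1, d(Q(-2)))))² = (9 + 2*(-3 + 1)*(5 + (-3 + 1))/3)² = (9 + (⅔)*(-2)*(5 - 2))² = (9 + (⅔)*(-2)*3)² = (9 - 4)² = 5² = 25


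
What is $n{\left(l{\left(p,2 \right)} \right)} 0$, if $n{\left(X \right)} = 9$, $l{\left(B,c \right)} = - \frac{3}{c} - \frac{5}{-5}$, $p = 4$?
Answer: $0$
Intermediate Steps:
$l{\left(B,c \right)} = 1 - \frac{3}{c}$ ($l{\left(B,c \right)} = - \frac{3}{c} - -1 = - \frac{3}{c} + 1 = 1 - \frac{3}{c}$)
$n{\left(l{\left(p,2 \right)} \right)} 0 = 9 \cdot 0 = 0$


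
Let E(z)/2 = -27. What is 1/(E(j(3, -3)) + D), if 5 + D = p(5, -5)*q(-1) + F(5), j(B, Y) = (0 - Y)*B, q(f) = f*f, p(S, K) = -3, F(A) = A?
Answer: -1/57 ≈ -0.017544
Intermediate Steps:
q(f) = f²
j(B, Y) = -B*Y (j(B, Y) = (-Y)*B = -B*Y)
E(z) = -54 (E(z) = 2*(-27) = -54)
D = -3 (D = -5 + (-3*(-1)² + 5) = -5 + (-3*1 + 5) = -5 + (-3 + 5) = -5 + 2 = -3)
1/(E(j(3, -3)) + D) = 1/(-54 - 3) = 1/(-57) = -1/57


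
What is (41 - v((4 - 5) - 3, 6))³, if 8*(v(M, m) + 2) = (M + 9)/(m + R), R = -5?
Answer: 38958219/512 ≈ 76090.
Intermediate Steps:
v(M, m) = -2 + (9 + M)/(8*(-5 + m)) (v(M, m) = -2 + ((M + 9)/(m - 5))/8 = -2 + ((9 + M)/(-5 + m))/8 = -2 + (9 + M)/(8*(-5 + m)))
(41 - v((4 - 5) - 3, 6))³ = (41 - (89 + ((4 - 5) - 3) - 16*6)/(8*(-5 + 6)))³ = (41 - (89 + (-1 - 3) - 96)/(8*1))³ = (41 - (89 - 4 - 96)/8)³ = (41 - (-11)/8)³ = (41 - 1*(-11/8))³ = (41 + 11/8)³ = (339/8)³ = 38958219/512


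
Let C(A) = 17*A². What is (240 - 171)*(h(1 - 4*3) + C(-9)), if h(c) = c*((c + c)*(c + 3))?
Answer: -38571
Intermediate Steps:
h(c) = 2*c²*(3 + c) (h(c) = c*((2*c)*(3 + c)) = c*(2*c*(3 + c)) = 2*c²*(3 + c))
(240 - 171)*(h(1 - 4*3) + C(-9)) = (240 - 171)*(2*(1 - 4*3)²*(3 + (1 - 4*3)) + 17*(-9)²) = 69*(2*(1 - 12)²*(3 + (1 - 12)) + 17*81) = 69*(2*(-11)²*(3 - 11) + 1377) = 69*(2*121*(-8) + 1377) = 69*(-1936 + 1377) = 69*(-559) = -38571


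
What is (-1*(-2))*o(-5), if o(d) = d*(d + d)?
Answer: 100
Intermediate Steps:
o(d) = 2*d**2 (o(d) = d*(2*d) = 2*d**2)
(-1*(-2))*o(-5) = (-1*(-2))*(2*(-5)**2) = 2*(2*25) = 2*50 = 100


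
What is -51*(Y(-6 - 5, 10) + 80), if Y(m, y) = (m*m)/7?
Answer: -34731/7 ≈ -4961.6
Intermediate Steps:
Y(m, y) = m²/7 (Y(m, y) = m²*(⅐) = m²/7)
-51*(Y(-6 - 5, 10) + 80) = -51*((-6 - 5)²/7 + 80) = -51*((⅐)*(-11)² + 80) = -51*((⅐)*121 + 80) = -51*(121/7 + 80) = -51*681/7 = -34731/7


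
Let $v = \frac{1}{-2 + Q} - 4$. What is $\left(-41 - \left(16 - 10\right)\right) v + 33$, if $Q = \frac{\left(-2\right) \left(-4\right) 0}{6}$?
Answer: $\frac{489}{2} \approx 244.5$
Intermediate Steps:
$Q = 0$ ($Q = 8 \cdot 0 \cdot \frac{1}{6} = 0 \cdot \frac{1}{6} = 0$)
$v = - \frac{9}{2}$ ($v = \frac{1}{-2 + 0} - 4 = \frac{1}{-2} - 4 = - \frac{1}{2} - 4 = - \frac{9}{2} \approx -4.5$)
$\left(-41 - \left(16 - 10\right)\right) v + 33 = \left(-41 - \left(16 - 10\right)\right) \left(- \frac{9}{2}\right) + 33 = \left(-41 - 6\right) \left(- \frac{9}{2}\right) + 33 = \left(-47\right) \left(- \frac{9}{2}\right) + 33 = \frac{423}{2} + 33 = \frac{489}{2}$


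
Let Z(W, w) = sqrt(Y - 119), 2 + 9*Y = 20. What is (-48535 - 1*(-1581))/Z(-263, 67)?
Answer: 46954*I*sqrt(13)/39 ≈ 4340.9*I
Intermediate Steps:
Y = 2 (Y = -2/9 + (1/9)*20 = -2/9 + 20/9 = 2)
Z(W, w) = 3*I*sqrt(13) (Z(W, w) = sqrt(2 - 119) = sqrt(-117) = 3*I*sqrt(13))
(-48535 - 1*(-1581))/Z(-263, 67) = (-48535 - 1*(-1581))/((3*I*sqrt(13))) = (-48535 + 1581)*(-I*sqrt(13)/39) = -(-46954)*I*sqrt(13)/39 = 46954*I*sqrt(13)/39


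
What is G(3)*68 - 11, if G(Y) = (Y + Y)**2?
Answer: 2437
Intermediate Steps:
G(Y) = 4*Y**2 (G(Y) = (2*Y)**2 = 4*Y**2)
G(3)*68 - 11 = (4*3**2)*68 - 11 = (4*9)*68 - 11 = 36*68 - 11 = 2448 - 11 = 2437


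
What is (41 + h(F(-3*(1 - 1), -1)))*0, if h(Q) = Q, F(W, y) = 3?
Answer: 0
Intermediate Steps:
(41 + h(F(-3*(1 - 1), -1)))*0 = (41 + 3)*0 = 44*0 = 0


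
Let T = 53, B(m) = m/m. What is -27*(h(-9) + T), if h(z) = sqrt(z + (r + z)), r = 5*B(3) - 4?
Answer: -1431 - 27*I*sqrt(17) ≈ -1431.0 - 111.32*I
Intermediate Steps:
B(m) = 1
r = 1 (r = 5*1 - 4 = 5 - 4 = 1)
h(z) = sqrt(1 + 2*z) (h(z) = sqrt(z + (1 + z)) = sqrt(1 + 2*z))
-27*(h(-9) + T) = -27*(sqrt(1 + 2*(-9)) + 53) = -27*(sqrt(1 - 18) + 53) = -27*(sqrt(-17) + 53) = -27*(I*sqrt(17) + 53) = -27*(53 + I*sqrt(17)) = -1431 - 27*I*sqrt(17)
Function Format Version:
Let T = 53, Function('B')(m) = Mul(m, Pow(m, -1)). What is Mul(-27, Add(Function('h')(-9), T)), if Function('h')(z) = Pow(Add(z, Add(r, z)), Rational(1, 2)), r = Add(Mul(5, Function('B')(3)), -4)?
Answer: Add(-1431, Mul(-27, I, Pow(17, Rational(1, 2)))) ≈ Add(-1431.0, Mul(-111.32, I))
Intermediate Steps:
Function('B')(m) = 1
r = 1 (r = Add(Mul(5, 1), -4) = Add(5, -4) = 1)
Function('h')(z) = Pow(Add(1, Mul(2, z)), Rational(1, 2)) (Function('h')(z) = Pow(Add(z, Add(1, z)), Rational(1, 2)) = Pow(Add(1, Mul(2, z)), Rational(1, 2)))
Mul(-27, Add(Function('h')(-9), T)) = Mul(-27, Add(Pow(Add(1, Mul(2, -9)), Rational(1, 2)), 53)) = Mul(-27, Add(Pow(Add(1, -18), Rational(1, 2)), 53)) = Mul(-27, Add(Pow(-17, Rational(1, 2)), 53)) = Mul(-27, Add(Mul(I, Pow(17, Rational(1, 2))), 53)) = Mul(-27, Add(53, Mul(I, Pow(17, Rational(1, 2))))) = Add(-1431, Mul(-27, I, Pow(17, Rational(1, 2))))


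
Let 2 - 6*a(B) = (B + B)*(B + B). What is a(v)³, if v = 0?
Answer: 1/27 ≈ 0.037037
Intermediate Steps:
a(B) = ⅓ - 2*B²/3 (a(B) = ⅓ - (B + B)*(B + B)/6 = ⅓ - 2*B*2*B/6 = ⅓ - 2*B²/3)
a(v)³ = (⅓ - ⅔*0²)³ = (⅓ - ⅔*0)³ = (⅓ + 0)³ = (⅓)³ = 1/27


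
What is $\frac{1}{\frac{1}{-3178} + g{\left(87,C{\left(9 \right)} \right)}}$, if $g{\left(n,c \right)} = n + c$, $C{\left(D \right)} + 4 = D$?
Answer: $\frac{3178}{292375} \approx 0.01087$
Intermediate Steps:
$C{\left(D \right)} = -4 + D$
$g{\left(n,c \right)} = c + n$
$\frac{1}{\frac{1}{-3178} + g{\left(87,C{\left(9 \right)} \right)}} = \frac{1}{\frac{1}{-3178} + \left(\left(-4 + 9\right) + 87\right)} = \frac{1}{- \frac{1}{3178} + \left(5 + 87\right)} = \frac{1}{- \frac{1}{3178} + 92} = \frac{1}{\frac{292375}{3178}} = \frac{3178}{292375}$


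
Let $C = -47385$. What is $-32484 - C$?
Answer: $14901$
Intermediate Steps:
$-32484 - C = -32484 - -47385 = -32484 + 47385 = 14901$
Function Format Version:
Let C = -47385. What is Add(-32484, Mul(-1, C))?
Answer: 14901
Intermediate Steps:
Add(-32484, Mul(-1, C)) = Add(-32484, Mul(-1, -47385)) = Add(-32484, 47385) = 14901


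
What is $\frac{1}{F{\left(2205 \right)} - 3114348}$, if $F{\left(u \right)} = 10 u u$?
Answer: $\frac{1}{45505902} \approx 2.1975 \cdot 10^{-8}$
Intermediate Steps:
$F{\left(u \right)} = 10 u^{2}$
$\frac{1}{F{\left(2205 \right)} - 3114348} = \frac{1}{10 \cdot 2205^{2} - 3114348} = \frac{1}{10 \cdot 4862025 - 3114348} = \frac{1}{48620250 - 3114348} = \frac{1}{45505902}$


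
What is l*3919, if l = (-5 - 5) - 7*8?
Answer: -258654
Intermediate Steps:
l = -66 (l = -10 - 56 = -66)
l*3919 = -66*3919 = -258654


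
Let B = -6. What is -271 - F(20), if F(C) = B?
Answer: -265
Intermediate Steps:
F(C) = -6
-271 - F(20) = -271 - 1*(-6) = -271 + 6 = -265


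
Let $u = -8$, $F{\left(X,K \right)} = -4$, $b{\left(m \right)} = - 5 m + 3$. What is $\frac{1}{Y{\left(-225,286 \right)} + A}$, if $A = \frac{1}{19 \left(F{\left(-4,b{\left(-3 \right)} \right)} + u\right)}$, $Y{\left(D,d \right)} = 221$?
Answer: $\frac{228}{50387} \approx 0.004525$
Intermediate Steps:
$b{\left(m \right)} = 3 - 5 m$
$A = - \frac{1}{228}$ ($A = \frac{1}{19 \left(-4 - 8\right)} = \frac{1}{19 \left(-12\right)} = \frac{1}{-228} = - \frac{1}{228} \approx -0.004386$)
$\frac{1}{Y{\left(-225,286 \right)} + A} = \frac{1}{221 - \frac{1}{228}} = \frac{1}{\frac{50387}{228}} = \frac{228}{50387}$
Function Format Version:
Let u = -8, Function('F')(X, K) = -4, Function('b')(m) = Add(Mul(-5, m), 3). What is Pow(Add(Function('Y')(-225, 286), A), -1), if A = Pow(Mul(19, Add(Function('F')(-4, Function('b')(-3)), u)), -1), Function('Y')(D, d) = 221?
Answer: Rational(228, 50387) ≈ 0.0045250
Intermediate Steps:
Function('b')(m) = Add(3, Mul(-5, m))
A = Rational(-1, 228) (A = Pow(Mul(19, Add(-4, -8)), -1) = Pow(Mul(19, -12), -1) = Pow(-228, -1) = Rational(-1, 228) ≈ -0.0043860)
Pow(Add(Function('Y')(-225, 286), A), -1) = Pow(Add(221, Rational(-1, 228)), -1) = Pow(Rational(50387, 228), -1) = Rational(228, 50387)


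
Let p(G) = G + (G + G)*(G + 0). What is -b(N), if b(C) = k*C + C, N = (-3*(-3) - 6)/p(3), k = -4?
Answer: 3/7 ≈ 0.42857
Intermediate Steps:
p(G) = G + 2*G**2 (p(G) = G + (2*G)*G = G + 2*G**2)
N = 1/7 (N = (-3*(-3) - 6)/((3*(1 + 2*3))) = (9 - 6)/((3*(1 + 6))) = 3/((3*7)) = 3/21 = 3*(1/21) = 1/7 ≈ 0.14286)
b(C) = -3*C (b(C) = -4*C + C = -3*C)
-b(N) = -(-3)/7 = -1*(-3/7) = 3/7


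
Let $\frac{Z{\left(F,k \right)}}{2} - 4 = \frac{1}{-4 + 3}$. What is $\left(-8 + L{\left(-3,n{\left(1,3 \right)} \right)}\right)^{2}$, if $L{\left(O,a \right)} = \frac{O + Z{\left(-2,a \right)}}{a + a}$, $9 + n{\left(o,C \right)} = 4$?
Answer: $\frac{6889}{100} \approx 68.89$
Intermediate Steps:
$Z{\left(F,k \right)} = 6$ ($Z{\left(F,k \right)} = 8 + \frac{2}{-4 + 3} = 8 + \frac{2}{-1} = 8 + 2 \left(-1\right) = 8 - 2 = 6$)
$n{\left(o,C \right)} = -5$ ($n{\left(o,C \right)} = -9 + 4 = -5$)
$L{\left(O,a \right)} = \frac{6 + O}{2 a}$ ($L{\left(O,a \right)} = \frac{O + 6}{a + a} = \frac{6 + O}{2 a}$)
$\left(-8 + L{\left(-3,n{\left(1,3 \right)} \right)}\right)^{2} = \left(-8 + \frac{6 - 3}{2 \left(-5\right)}\right)^{2} = \left(-8 + \frac{1}{2} \left(- \frac{1}{5}\right) 3\right)^{2} = \left(-8 - \frac{3}{10}\right)^{2} = \left(- \frac{83}{10}\right)^{2} = \frac{6889}{100}$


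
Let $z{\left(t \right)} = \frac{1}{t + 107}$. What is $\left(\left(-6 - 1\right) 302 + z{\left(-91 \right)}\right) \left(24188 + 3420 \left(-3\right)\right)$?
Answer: $- \frac{58885843}{2} \approx -2.9443 \cdot 10^{7}$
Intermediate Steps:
$z{\left(t \right)} = \frac{1}{107 + t}$
$\left(\left(-6 - 1\right) 302 + z{\left(-91 \right)}\right) \left(24188 + 3420 \left(-3\right)\right) = \left(\left(-6 - 1\right) 302 + \frac{1}{107 - 91}\right) \left(24188 + 3420 \left(-3\right)\right) = \left(\left(-7\right) 302 + \frac{1}{16}\right) \left(24188 - 10260\right) = \left(-2114 + \frac{1}{16}\right) 13928 = \left(- \frac{33823}{16}\right) 13928 = - \frac{58885843}{2}$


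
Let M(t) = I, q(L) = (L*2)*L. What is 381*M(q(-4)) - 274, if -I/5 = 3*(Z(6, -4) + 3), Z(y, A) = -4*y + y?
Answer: 85451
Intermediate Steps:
Z(y, A) = -3*y
q(L) = 2*L**2 (q(L) = (2*L)*L = 2*L**2)
I = 225 (I = -15*(-3*6 + 3) = -15*(-18 + 3) = -15*(-15) = -5*(-45) = 225)
M(t) = 225
381*M(q(-4)) - 274 = 381*225 - 274 = 85725 - 274 = 85451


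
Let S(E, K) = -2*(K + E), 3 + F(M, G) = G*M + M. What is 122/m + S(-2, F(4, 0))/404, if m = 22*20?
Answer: 6271/22220 ≈ 0.28222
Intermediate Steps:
F(M, G) = -3 + M + G*M (F(M, G) = -3 + (G*M + M) = -3 + (M + G*M) = -3 + M + G*M)
S(E, K) = -2*E - 2*K (S(E, K) = -2*(E + K) = -2*E - 2*K)
m = 440
122/m + S(-2, F(4, 0))/404 = 122/440 + (-2*(-2) - 2*(-3 + 4 + 0*4))/404 = 122*(1/440) + (4 - 2*(-3 + 4 + 0))*(1/404) = 61/220 + (4 - 2*1)*(1/404) = 61/220 + (4 - 2)*(1/404) = 61/220 + 2*(1/404) = 61/220 + 1/202 = 6271/22220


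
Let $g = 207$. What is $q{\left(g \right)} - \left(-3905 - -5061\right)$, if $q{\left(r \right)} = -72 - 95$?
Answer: $-1323$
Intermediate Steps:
$q{\left(r \right)} = -167$
$q{\left(g \right)} - \left(-3905 - -5061\right) = -167 - \left(-3905 - -5061\right) = -167 - \left(-3905 + 5061\right) = -167 - 1156 = -1323$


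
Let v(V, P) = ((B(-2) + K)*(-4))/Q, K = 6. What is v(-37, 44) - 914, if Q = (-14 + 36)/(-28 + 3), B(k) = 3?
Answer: -9604/11 ≈ -873.09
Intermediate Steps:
Q = -22/25 (Q = 22/(-25) = 22*(-1/25) = -22/25 ≈ -0.88000)
v(V, P) = 450/11 (v(V, P) = ((3 + 6)*(-4))/(-22/25) = (9*(-4))*(-25/22) = -36*(-25/22) = 450/11)
v(-37, 44) - 914 = 450/11 - 914 = -9604/11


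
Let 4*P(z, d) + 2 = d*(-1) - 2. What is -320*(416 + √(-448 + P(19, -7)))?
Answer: -133120 - 160*I*√1789 ≈ -1.3312e+5 - 6767.5*I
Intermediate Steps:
P(z, d) = -1 - d/4 (P(z, d) = -½ + (d*(-1) - 2)/4 = -½ + (-d - 2)/4 = -½ + (-2 - d)/4 = -½ + (-½ - d/4) = -1 - d/4)
-320*(416 + √(-448 + P(19, -7))) = -320*(416 + √(-448 + (-1 - ¼*(-7)))) = -320*(416 + √(-448 + (-1 + 7/4))) = -320*(416 + √(-448 + ¾)) = -320*(416 + √(-1789/4)) = -320*(416 + I*√1789/2) = -133120 - 160*I*√1789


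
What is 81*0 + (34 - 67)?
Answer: -33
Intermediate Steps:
81*0 + (34 - 67) = 0 - 33 = -33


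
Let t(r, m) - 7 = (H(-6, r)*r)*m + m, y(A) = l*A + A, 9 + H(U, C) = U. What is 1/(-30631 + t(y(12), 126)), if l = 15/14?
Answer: -1/77478 ≈ -1.2907e-5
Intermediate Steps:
H(U, C) = -9 + U
l = 15/14 (l = 15*(1/14) = 15/14 ≈ 1.0714)
y(A) = 29*A/14 (y(A) = 15*A/14 + A = 29*A/14)
t(r, m) = 7 + m - 15*m*r (t(r, m) = 7 + (((-9 - 6)*r)*m + m) = 7 + ((-15*r)*m + m) = 7 + (-15*m*r + m) = 7 + (m - 15*m*r) = 7 + m - 15*m*r)
1/(-30631 + t(y(12), 126)) = 1/(-30631 + (7 + 126 - 15*126*(29/14)*12)) = 1/(-30631 + (7 + 126 - 15*126*174/7)) = 1/(-30631 + (7 + 126 - 46980)) = 1/(-30631 - 46847) = 1/(-77478) = -1/77478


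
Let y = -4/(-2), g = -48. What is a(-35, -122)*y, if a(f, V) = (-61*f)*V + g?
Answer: -521036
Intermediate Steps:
a(f, V) = -48 - 61*V*f (a(f, V) = (-61*f)*V - 48 = -61*V*f - 48 = -48 - 61*V*f)
y = 2 (y = -4*(-½) = 2)
a(-35, -122)*y = (-48 - 61*(-122)*(-35))*2 = (-48 - 260470)*2 = -260518*2 = -521036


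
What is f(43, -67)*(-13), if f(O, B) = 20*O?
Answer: -11180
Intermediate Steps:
f(43, -67)*(-13) = (20*43)*(-13) = 860*(-13) = -11180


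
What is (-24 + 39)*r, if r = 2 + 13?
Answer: 225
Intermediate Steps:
r = 15
(-24 + 39)*r = (-24 + 39)*15 = 15*15 = 225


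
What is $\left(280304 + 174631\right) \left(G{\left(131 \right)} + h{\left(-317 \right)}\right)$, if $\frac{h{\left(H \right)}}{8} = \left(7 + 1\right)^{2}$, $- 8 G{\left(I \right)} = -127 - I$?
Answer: $\frac{990393495}{4} \approx 2.476 \cdot 10^{8}$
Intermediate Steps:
$G{\left(I \right)} = \frac{127}{8} + \frac{I}{8}$ ($G{\left(I \right)} = - \frac{-127 - I}{8} = \frac{127}{8} + \frac{I}{8}$)
$h{\left(H \right)} = 512$ ($h{\left(H \right)} = 8 \left(7 + 1\right)^{2} = 8 \cdot 8^{2} = 8 \cdot 64 = 512$)
$\left(280304 + 174631\right) \left(G{\left(131 \right)} + h{\left(-317 \right)}\right) = \left(280304 + 174631\right) \left(\left(\frac{127}{8} + \frac{1}{8} \cdot 131\right) + 512\right) = 454935 \left(\left(\frac{127}{8} + \frac{131}{8}\right) + 512\right) = 454935 \left(\frac{129}{4} + 512\right) = 454935 \cdot \frac{2177}{4} = \frac{990393495}{4}$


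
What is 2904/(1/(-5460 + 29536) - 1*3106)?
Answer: -23305568/24926685 ≈ -0.93496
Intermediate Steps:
2904/(1/(-5460 + 29536) - 1*3106) = 2904/(1/24076 - 3106) = 2904/(-74780055/24076) = 2904*(-24076/74780055) = -23305568/24926685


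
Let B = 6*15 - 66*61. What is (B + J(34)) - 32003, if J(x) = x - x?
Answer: -35939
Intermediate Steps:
J(x) = 0
B = -3936 (B = 90 - 4026 = -3936)
(B + J(34)) - 32003 = (-3936 + 0) - 32003 = -3936 - 32003 = -35939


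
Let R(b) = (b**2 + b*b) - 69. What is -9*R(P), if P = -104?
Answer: -194067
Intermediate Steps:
R(b) = -69 + 2*b**2 (R(b) = (b**2 + b**2) - 69 = 2*b**2 - 69 = -69 + 2*b**2)
-9*R(P) = -9*(-69 + 2*(-104)**2) = -9*(-69 + 2*10816) = -9*(-69 + 21632) = -9*21563 = -194067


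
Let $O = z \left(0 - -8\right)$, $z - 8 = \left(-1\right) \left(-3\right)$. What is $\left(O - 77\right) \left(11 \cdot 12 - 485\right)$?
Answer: $-3883$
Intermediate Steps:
$z = 11$ ($z = 8 - -3 = 8 + 3 = 11$)
$O = 88$ ($O = 11 \left(0 - -8\right) = 11 \left(0 + 8\right) = 11 \cdot 8 = 88$)
$\left(O - 77\right) \left(11 \cdot 12 - 485\right) = \left(88 - 77\right) \left(11 \cdot 12 - 485\right) = 11 \left(132 - 485\right) = 11 \left(-353\right) = -3883$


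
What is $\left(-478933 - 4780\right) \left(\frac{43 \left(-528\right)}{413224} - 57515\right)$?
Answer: $\frac{1437026737558829}{51653} \approx 2.7821 \cdot 10^{10}$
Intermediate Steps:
$\left(-478933 - 4780\right) \left(\frac{43 \left(-528\right)}{413224} - 57515\right) = - 483713 \left(\left(-22704\right) \frac{1}{413224} - 57515\right) = - 483713 \left(- \frac{2838}{51653} - 57515\right) = \left(-483713\right) \left(- \frac{2970825133}{51653}\right) = \frac{1437026737558829}{51653}$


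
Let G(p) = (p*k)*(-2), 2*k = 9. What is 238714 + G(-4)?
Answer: 238750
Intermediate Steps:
k = 9/2 (k = (1/2)*9 = 9/2 ≈ 4.5000)
G(p) = -9*p (G(p) = (p*(9/2))*(-2) = (9*p/2)*(-2) = -9*p)
238714 + G(-4) = 238714 - 9*(-4) = 238714 + 36 = 238750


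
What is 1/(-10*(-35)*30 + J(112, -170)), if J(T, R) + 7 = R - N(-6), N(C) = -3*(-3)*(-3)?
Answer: 1/10350 ≈ 9.6618e-5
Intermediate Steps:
N(C) = -27 (N(C) = 9*(-3) = -27)
J(T, R) = 20 + R (J(T, R) = -7 + (R - 1*(-27)) = -7 + (R + 27) = -7 + (27 + R) = 20 + R)
1/(-10*(-35)*30 + J(112, -170)) = 1/(-10*(-35)*30 + (20 - 170)) = 1/(350*30 - 150) = 1/(10500 - 150) = 1/10350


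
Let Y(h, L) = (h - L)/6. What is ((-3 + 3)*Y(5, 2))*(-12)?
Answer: 0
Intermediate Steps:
Y(h, L) = -L/6 + h/6 (Y(h, L) = (h - L)*(⅙) = -L/6 + h/6)
((-3 + 3)*Y(5, 2))*(-12) = ((-3 + 3)*(-⅙*2 + (⅙)*5))*(-12) = (0*(-⅓ + ⅚))*(-12) = (0*(½))*(-12) = 0*(-12) = 0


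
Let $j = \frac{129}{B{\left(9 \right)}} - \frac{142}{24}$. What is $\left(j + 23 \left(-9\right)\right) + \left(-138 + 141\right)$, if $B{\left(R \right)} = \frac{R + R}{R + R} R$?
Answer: $- \frac{2347}{12} \approx -195.58$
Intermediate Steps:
$B{\left(R \right)} = R$ ($B{\left(R \right)} = \frac{2 R}{2 R} R = 2 R \frac{1}{2 R} R = 1 R = R$)
$j = \frac{101}{12}$ ($j = \frac{129}{9} - \frac{142}{24} = 129 \cdot \frac{1}{9} - \frac{71}{12} = \frac{43}{3} - \frac{71}{12} = \frac{101}{12} \approx 8.4167$)
$\left(j + 23 \left(-9\right)\right) + \left(-138 + 141\right) = \left(\frac{101}{12} + 23 \left(-9\right)\right) + \left(-138 + 141\right) = \left(\frac{101}{12} - 207\right) + 3 = - \frac{2383}{12} + 3 = - \frac{2347}{12}$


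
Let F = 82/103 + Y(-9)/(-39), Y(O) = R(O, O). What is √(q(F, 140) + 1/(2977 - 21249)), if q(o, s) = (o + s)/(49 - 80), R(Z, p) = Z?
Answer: I*√163561911939313862/189613112 ≈ 2.1329*I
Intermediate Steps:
Y(O) = O
F = 1375/1339 (F = 82/103 - 9/(-39) = 82*(1/103) - 9*(-1/39) = 82/103 + 3/13 = 1375/1339 ≈ 1.0269)
q(o, s) = -o/31 - s/31 (q(o, s) = (o + s)/(-31) = (o + s)*(-1/31) = -o/31 - s/31)
√(q(F, 140) + 1/(2977 - 21249)) = √((-1/31*1375/1339 - 1/31*140) + 1/(2977 - 21249)) = √((-1375/41509 - 140/31) + 1/(-18272)) = √(-188835/41509 - 1/18272) = √(-3450434629/758452448) = I*√163561911939313862/189613112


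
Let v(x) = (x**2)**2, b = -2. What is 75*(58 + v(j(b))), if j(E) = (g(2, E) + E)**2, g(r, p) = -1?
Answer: 496425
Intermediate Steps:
j(E) = (-1 + E)**2
v(x) = x**4
75*(58 + v(j(b))) = 75*(58 + ((-1 - 2)**2)**4) = 75*(58 + ((-3)**2)**4) = 75*(58 + 9**4) = 75*(58 + 6561) = 75*6619 = 496425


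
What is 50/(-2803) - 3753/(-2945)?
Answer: 10372409/8254835 ≈ 1.2565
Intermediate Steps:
50/(-2803) - 3753/(-2945) = 50*(-1/2803) - 3753*(-1/2945) = -50/2803 + 3753/2945 = 10372409/8254835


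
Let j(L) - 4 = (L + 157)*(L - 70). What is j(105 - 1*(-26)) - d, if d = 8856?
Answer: 8716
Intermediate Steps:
j(L) = 4 + (-70 + L)*(157 + L) (j(L) = 4 + (L + 157)*(L - 70) = 4 + (157 + L)*(-70 + L) = 4 + (-70 + L)*(157 + L))
j(105 - 1*(-26)) - d = (-10986 + (105 - 1*(-26))² + 87*(105 - 1*(-26))) - 1*8856 = (-10986 + (105 + 26)² + 87*(105 + 26)) - 8856 = (-10986 + 131² + 87*131) - 8856 = (-10986 + 17161 + 11397) - 8856 = 17572 - 8856 = 8716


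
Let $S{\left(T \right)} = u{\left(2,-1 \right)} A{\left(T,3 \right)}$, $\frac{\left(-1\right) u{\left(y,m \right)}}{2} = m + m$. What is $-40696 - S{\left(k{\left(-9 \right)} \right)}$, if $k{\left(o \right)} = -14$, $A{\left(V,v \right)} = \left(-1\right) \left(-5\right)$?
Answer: $-40716$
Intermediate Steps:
$A{\left(V,v \right)} = 5$
$u{\left(y,m \right)} = - 4 m$ ($u{\left(y,m \right)} = - 2 \left(m + m\right) = - 2 \cdot 2 m = - 4 m$)
$S{\left(T \right)} = 20$ ($S{\left(T \right)} = \left(-4\right) \left(-1\right) 5 = 4 \cdot 5 = 20$)
$-40696 - S{\left(k{\left(-9 \right)} \right)} = -40696 - 20 = -40716$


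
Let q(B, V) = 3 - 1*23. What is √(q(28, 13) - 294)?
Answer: I*√314 ≈ 17.72*I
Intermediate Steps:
q(B, V) = -20 (q(B, V) = 3 - 23 = -20)
√(q(28, 13) - 294) = √(-20 - 294) = √(-314) = I*√314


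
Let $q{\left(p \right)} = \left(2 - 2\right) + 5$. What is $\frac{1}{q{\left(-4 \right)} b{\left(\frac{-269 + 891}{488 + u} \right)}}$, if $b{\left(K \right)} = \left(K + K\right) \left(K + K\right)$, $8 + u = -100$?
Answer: $\frac{1805}{96721} \approx 0.018662$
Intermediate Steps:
$u = -108$ ($u = -8 - 100 = -108$)
$q{\left(p \right)} = 5$ ($q{\left(p \right)} = 0 + 5 = 5$)
$b{\left(K \right)} = 4 K^{2}$ ($b{\left(K \right)} = 2 K 2 K = 4 K^{2}$)
$\frac{1}{q{\left(-4 \right)} b{\left(\frac{-269 + 891}{488 + u} \right)}} = \frac{1}{5 \cdot 4 \left(\frac{-269 + 891}{488 - 108}\right)^{2}} = \frac{1}{5 \cdot 4 \left(\frac{622}{380}\right)^{2}} = \frac{1}{5 \cdot 4 \left(622 \cdot \frac{1}{380}\right)^{2}} = \frac{1}{5 \cdot 4 \left(\frac{311}{190}\right)^{2}} = \frac{1}{5 \cdot 4 \cdot \frac{96721}{36100}} = \frac{1}{5 \cdot \frac{96721}{9025}} = \frac{1}{\frac{96721}{1805}} = \frac{1805}{96721}$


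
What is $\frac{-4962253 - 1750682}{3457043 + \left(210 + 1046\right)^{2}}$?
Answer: $- \frac{2237645}{1678193} \approx -1.3334$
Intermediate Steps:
$\frac{-4962253 - 1750682}{3457043 + \left(210 + 1046\right)^{2}} = - \frac{6712935}{3457043 + 1256^{2}} = - \frac{6712935}{3457043 + 1577536} = - \frac{6712935}{5034579} = \left(-6712935\right) \frac{1}{5034579} = - \frac{2237645}{1678193}$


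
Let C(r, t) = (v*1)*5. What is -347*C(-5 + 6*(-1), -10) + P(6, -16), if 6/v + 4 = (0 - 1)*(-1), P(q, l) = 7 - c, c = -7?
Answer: 3484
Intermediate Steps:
P(q, l) = 14 (P(q, l) = 7 - 1*(-7) = 7 + 7 = 14)
v = -2 (v = 6/(-4 + (0 - 1)*(-1)) = 6/(-4 - 1*(-1)) = 6/(-4 + 1) = 6/(-3) = 6*(-1/3) = -2)
C(r, t) = -10 (C(r, t) = -2*1*5 = -2*5 = -10)
-347*C(-5 + 6*(-1), -10) + P(6, -16) = -347*(-10) + 14 = 3470 + 14 = 3484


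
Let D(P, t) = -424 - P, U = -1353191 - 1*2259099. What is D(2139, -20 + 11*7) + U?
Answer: -3614853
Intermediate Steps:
U = -3612290 (U = -1353191 - 2259099 = -3612290)
D(2139, -20 + 11*7) + U = (-424 - 1*2139) - 3612290 = (-424 - 2139) - 3612290 = -2563 - 3612290 = -3614853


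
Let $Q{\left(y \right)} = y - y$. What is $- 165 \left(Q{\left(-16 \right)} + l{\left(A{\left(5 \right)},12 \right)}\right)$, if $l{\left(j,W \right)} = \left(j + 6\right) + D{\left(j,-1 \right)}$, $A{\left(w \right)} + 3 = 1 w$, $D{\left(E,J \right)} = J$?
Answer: $-1155$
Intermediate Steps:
$Q{\left(y \right)} = 0$
$A{\left(w \right)} = -3 + w$ ($A{\left(w \right)} = -3 + 1 w = -3 + w$)
$l{\left(j,W \right)} = 5 + j$ ($l{\left(j,W \right)} = \left(j + 6\right) - 1 = \left(6 + j\right) - 1 = 5 + j$)
$- 165 \left(Q{\left(-16 \right)} + l{\left(A{\left(5 \right)},12 \right)}\right) = - 165 \left(0 + \left(5 + \left(-3 + 5\right)\right)\right) = - 165 \left(0 + \left(5 + 2\right)\right) = - 165 \left(0 + 7\right) = \left(-165\right) 7 = -1155$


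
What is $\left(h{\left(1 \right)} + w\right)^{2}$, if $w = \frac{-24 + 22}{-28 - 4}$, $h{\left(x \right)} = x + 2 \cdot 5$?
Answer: $\frac{31329}{256} \approx 122.38$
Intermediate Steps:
$h{\left(x \right)} = 10 + x$ ($h{\left(x \right)} = x + 10 = 10 + x$)
$w = \frac{1}{16}$ ($w = - \frac{2}{-32} = \left(-2\right) \left(- \frac{1}{32}\right) = \frac{1}{16} \approx 0.0625$)
$\left(h{\left(1 \right)} + w\right)^{2} = \left(\left(10 + 1\right) + \frac{1}{16}\right)^{2} = \left(11 + \frac{1}{16}\right)^{2} = \left(\frac{177}{16}\right)^{2} = \frac{31329}{256}$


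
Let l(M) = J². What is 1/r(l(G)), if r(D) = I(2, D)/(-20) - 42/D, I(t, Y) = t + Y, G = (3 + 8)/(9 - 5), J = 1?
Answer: -20/843 ≈ -0.023725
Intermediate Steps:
G = 11/4 ≈ 2.7500
l(M) = 1 (l(M) = 1² = 1)
I(t, Y) = Y + t
r(D) = -⅒ - 42/D - D/20 (r(D) = (D + 2)/(-20) - 42/D = (2 + D)*(-1/20) - 42/D = (-⅒ - D/20) - 42/D = -⅒ - 42/D - D/20)
1/r(l(G)) = 1/((1/20)*(-840 + 1*(-2 - 1*1))/1) = 1/((1/20)*1*(-840 + 1*(-2 - 1))) = 1/((1/20)*1*(-840 + 1*(-3))) = 1/((1/20)*1*(-840 - 3)) = 1/((1/20)*1*(-843)) = 1/(-843/20) = -20/843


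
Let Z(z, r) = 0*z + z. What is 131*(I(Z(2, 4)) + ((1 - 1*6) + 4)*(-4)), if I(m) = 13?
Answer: 2227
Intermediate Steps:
Z(z, r) = z (Z(z, r) = 0 + z = z)
131*(I(Z(2, 4)) + ((1 - 1*6) + 4)*(-4)) = 131*(13 + ((1 - 1*6) + 4)*(-4)) = 131*(13 + ((1 - 6) + 4)*(-4)) = 131*(13 + (-5 + 4)*(-4)) = 131*(13 - 1*(-4)) = 131*(13 + 4) = 131*17 = 2227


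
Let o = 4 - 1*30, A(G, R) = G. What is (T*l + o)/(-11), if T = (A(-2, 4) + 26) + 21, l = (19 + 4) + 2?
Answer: -1099/11 ≈ -99.909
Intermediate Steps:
l = 25 (l = 23 + 2 = 25)
T = 45 (T = (-2 + 26) + 21 = 24 + 21 = 45)
o = -26 (o = 4 - 30 = -26)
(T*l + o)/(-11) = (45*25 - 26)/(-11) = (1125 - 26)*(-1/11) = 1099*(-1/11) = -1099/11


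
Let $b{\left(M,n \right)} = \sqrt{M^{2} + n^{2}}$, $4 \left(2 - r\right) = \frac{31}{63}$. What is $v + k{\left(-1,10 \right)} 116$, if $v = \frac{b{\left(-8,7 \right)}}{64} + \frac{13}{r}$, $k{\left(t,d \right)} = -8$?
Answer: $- \frac{435668}{473} + \frac{\sqrt{113}}{64} \approx -920.91$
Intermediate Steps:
$r = \frac{473}{252}$ ($r = 2 - \frac{31 \cdot \frac{1}{63}}{4} = 2 - \frac{31}{252} = \frac{473}{252} \approx 1.877$)
$v = \frac{3276}{473} + \frac{\sqrt{113}}{64}$ ($v = \frac{\sqrt{\left(-8\right)^{2} + 7^{2}}}{64} + \frac{13}{\frac{473}{252}} = \sqrt{64 + 49} \cdot \frac{1}{64} + 13 \cdot \frac{252}{473} = \sqrt{113} \cdot \frac{1}{64} + \frac{3276}{473} = \frac{\sqrt{113}}{64} + \frac{3276}{473} = \frac{3276}{473} + \frac{\sqrt{113}}{64} \approx 7.0921$)
$v + k{\left(-1,10 \right)} 116 = \left(\frac{3276}{473} + \frac{\sqrt{113}}{64}\right) - 928 = - \frac{435668}{473} + \frac{\sqrt{113}}{64}$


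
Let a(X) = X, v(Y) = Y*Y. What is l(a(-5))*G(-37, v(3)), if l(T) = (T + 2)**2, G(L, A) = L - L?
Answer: 0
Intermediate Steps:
v(Y) = Y**2
G(L, A) = 0
l(T) = (2 + T)**2
l(a(-5))*G(-37, v(3)) = (2 - 5)**2*0 = (-3)**2*0 = 9*0 = 0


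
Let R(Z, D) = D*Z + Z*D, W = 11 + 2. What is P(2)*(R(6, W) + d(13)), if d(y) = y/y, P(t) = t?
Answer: 314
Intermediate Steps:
W = 13
R(Z, D) = 2*D*Z (R(Z, D) = D*Z + D*Z = 2*D*Z)
d(y) = 1
P(2)*(R(6, W) + d(13)) = 2*(2*13*6 + 1) = 2*(156 + 1) = 2*157 = 314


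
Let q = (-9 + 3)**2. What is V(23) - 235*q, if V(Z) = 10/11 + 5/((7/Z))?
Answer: -650085/77 ≈ -8442.7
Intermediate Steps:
q = 36 (q = (-6)**2 = 36)
V(Z) = 10/11 + 5*Z/7 (V(Z) = 10*(1/11) + 5*(Z/7) = 10/11 + 5*Z/7)
V(23) - 235*q = (10/11 + (5/7)*23) - 235*36 = (10/11 + 115/7) - 8460 = 1335/77 - 8460 = -650085/77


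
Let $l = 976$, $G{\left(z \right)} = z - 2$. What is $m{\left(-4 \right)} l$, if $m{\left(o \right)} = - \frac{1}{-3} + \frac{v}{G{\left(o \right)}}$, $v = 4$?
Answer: $- \frac{976}{3} \approx -325.33$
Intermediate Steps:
$G{\left(z \right)} = -2 + z$ ($G{\left(z \right)} = z - 2 = -2 + z$)
$m{\left(o \right)} = \frac{1}{3} + \frac{4}{-2 + o}$ ($m{\left(o \right)} = - \frac{1}{-3} + \frac{4}{-2 + o} = \left(-1\right) \left(- \frac{1}{3}\right) + \frac{4}{-2 + o} = \frac{1}{3} + \frac{4}{-2 + o}$)
$m{\left(-4 \right)} l = \frac{10 - 4}{3 \left(-2 - 4\right)} 976 = \frac{1}{3} \frac{1}{-6} \cdot 6 \cdot 976 = \frac{1}{3} \left(- \frac{1}{6}\right) 6 \cdot 976 = \left(- \frac{1}{3}\right) 976 = - \frac{976}{3}$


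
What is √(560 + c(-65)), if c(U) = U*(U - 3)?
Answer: 2*√1245 ≈ 70.569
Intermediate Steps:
c(U) = U*(-3 + U)
√(560 + c(-65)) = √(560 - 65*(-3 - 65)) = √(560 - 65*(-68)) = √(560 + 4420) = √4980 = 2*√1245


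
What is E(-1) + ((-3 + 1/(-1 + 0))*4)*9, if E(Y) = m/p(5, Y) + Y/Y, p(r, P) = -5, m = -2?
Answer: -713/5 ≈ -142.60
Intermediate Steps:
E(Y) = 7/5 (E(Y) = -2/(-5) + Y/Y = -2*(-⅕) + 1 = ⅖ + 1 = 7/5)
E(-1) + ((-3 + 1/(-1 + 0))*4)*9 = 7/5 + ((-3 + 1/(-1 + 0))*4)*9 = 7/5 + ((-3 + 1/(-1))*4)*9 = 7/5 + ((-3 - 1)*4)*9 = 7/5 - 4*4*9 = 7/5 - 16*9 = 7/5 - 144 = -713/5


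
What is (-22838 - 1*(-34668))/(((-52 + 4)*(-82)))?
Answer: 5915/1968 ≈ 3.0056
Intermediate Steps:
(-22838 - 1*(-34668))/(((-52 + 4)*(-82))) = (-22838 + 34668)/((-48*(-82))) = 11830/3936 = 11830*(1/3936) = 5915/1968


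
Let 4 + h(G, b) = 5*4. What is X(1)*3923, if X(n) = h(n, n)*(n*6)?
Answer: 376608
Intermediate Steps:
h(G, b) = 16 (h(G, b) = -4 + 5*4 = -4 + 20 = 16)
X(n) = 96*n (X(n) = 16*(n*6) = 16*(6*n) = 96*n)
X(1)*3923 = (96*1)*3923 = 96*3923 = 376608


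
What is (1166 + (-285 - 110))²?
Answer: 594441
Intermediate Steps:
(1166 + (-285 - 110))² = (1166 - 395)² = 771² = 594441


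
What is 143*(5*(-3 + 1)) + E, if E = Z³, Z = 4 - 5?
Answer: -1431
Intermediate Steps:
Z = -1
E = -1 (E = (-1)³ = -1)
143*(5*(-3 + 1)) + E = 143*(5*(-3 + 1)) - 1 = 143*(5*(-2)) - 1 = 143*(-10) - 1 = -1430 - 1 = -1431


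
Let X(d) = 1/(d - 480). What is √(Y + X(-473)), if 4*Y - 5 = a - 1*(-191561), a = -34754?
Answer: 3*√3956057386/953 ≈ 198.00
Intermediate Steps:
Y = 39203 (Y = 5/4 + (-34754 - 1*(-191561))/4 = 5/4 + (-34754 + 191561)/4 = 5/4 + (¼)*156807 = 5/4 + 156807/4 = 39203)
X(d) = 1/(-480 + d)
√(Y + X(-473)) = √(39203 + 1/(-480 - 473)) = √(39203 + 1/(-953)) = √(39203 - 1/953) = √(37360458/953) = 3*√3956057386/953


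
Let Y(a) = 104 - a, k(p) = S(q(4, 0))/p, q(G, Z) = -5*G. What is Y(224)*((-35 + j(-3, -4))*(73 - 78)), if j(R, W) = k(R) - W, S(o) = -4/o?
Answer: -18640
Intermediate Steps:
k(p) = 1/(5*p) (k(p) = (-4/((-5*4)))/p = (-4/(-20))/p = (-4*(-1/20))/p = 1/(5*p))
j(R, W) = -W + 1/(5*R) (j(R, W) = 1/(5*R) - W = -W + 1/(5*R))
Y(224)*((-35 + j(-3, -4))*(73 - 78)) = (104 - 1*224)*((-35 + (-1*(-4) + (⅕)/(-3)))*(73 - 78)) = (104 - 224)*((-35 + (4 + (⅕)*(-⅓)))*(-5)) = -120*(-35 + (4 - 1/15))*(-5) = -120*(-35 + 59/15)*(-5) = -(-3728)*(-5) = -120*466/3 = -18640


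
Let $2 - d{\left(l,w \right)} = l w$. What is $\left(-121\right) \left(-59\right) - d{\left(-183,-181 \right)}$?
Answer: $40260$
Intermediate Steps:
$d{\left(l,w \right)} = 2 - l w$
$\left(-121\right) \left(-59\right) - d{\left(-183,-181 \right)} = \left(-121\right) \left(-59\right) - \left(2 - \left(-183\right) \left(-181\right)\right) = 7139 - \left(2 - 33123\right) = 7139 - -33121 = 7139 + 33121 = 40260$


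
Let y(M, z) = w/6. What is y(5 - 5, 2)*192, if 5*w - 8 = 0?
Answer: 256/5 ≈ 51.200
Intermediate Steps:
w = 8/5 (w = 8/5 + (1/5)*0 = 8/5 + 0 = 8/5 ≈ 1.6000)
y(M, z) = 4/15 (y(M, z) = (8/5)/6 = (1/6)*(8/5) = 4/15)
y(5 - 5, 2)*192 = (4/15)*192 = 256/5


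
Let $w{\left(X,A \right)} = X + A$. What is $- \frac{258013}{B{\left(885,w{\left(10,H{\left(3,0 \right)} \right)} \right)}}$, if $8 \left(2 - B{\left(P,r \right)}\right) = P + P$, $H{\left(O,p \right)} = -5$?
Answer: $\frac{1032052}{877} \approx 1176.8$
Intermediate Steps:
$w{\left(X,A \right)} = A + X$
$B{\left(P,r \right)} = 2 - \frac{P}{4}$ ($B{\left(P,r \right)} = 2 - \frac{P + P}{8} = 2 - \frac{2 P}{8} = 2 - \frac{P}{4}$)
$- \frac{258013}{B{\left(885,w{\left(10,H{\left(3,0 \right)} \right)} \right)}} = - \frac{258013}{2 - \frac{885}{4}} = - \frac{258013}{- \frac{877}{4}} = \left(-258013\right) \left(- \frac{4}{877}\right) = \frac{1032052}{877}$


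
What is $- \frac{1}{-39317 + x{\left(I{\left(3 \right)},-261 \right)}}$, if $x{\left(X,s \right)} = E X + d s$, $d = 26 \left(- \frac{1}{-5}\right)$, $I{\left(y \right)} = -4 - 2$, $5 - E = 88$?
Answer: $\frac{5}{200881} \approx 2.489 \cdot 10^{-5}$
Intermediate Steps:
$E = -83$ ($E = 5 - 88 = -83$)
$I{\left(y \right)} = -6$ ($I{\left(y \right)} = -4 - 2 = -6$)
$d = \frac{26}{5}$ ($d = 26 \left(\left(-1\right) \left(- \frac{1}{5}\right)\right) = 26 \cdot \frac{1}{5} = \frac{26}{5} \approx 5.2$)
$x{\left(X,s \right)} = - 83 X + \frac{26 s}{5}$
$- \frac{1}{-39317 + x{\left(I{\left(3 \right)},-261 \right)}} = - \frac{1}{-39317 + \left(\left(-83\right) \left(-6\right) + \frac{26}{5} \left(-261\right)\right)} = - \frac{1}{-39317 + \left(498 - \frac{6786}{5}\right)} = - \frac{1}{-39317 - \frac{4296}{5}} = - \frac{1}{- \frac{200881}{5}} = \left(-1\right) \left(- \frac{5}{200881}\right) = \frac{5}{200881}$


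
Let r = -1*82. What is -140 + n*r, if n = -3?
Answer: 106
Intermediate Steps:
r = -82
-140 + n*r = -140 - 3*(-82) = -140 + 246 = 106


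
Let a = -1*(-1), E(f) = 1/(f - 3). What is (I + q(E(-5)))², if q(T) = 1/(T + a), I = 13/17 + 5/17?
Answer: 68644/14161 ≈ 4.8474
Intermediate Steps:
E(f) = 1/(-3 + f)
I = 18/17 (I = 13*(1/17) + 5*(1/17) = 13/17 + 5/17 = 18/17 ≈ 1.0588)
a = 1
q(T) = 1/(1 + T) (q(T) = 1/(T + 1) = 1/(1 + T))
(I + q(E(-5)))² = (18/17 + 1/(1 + 1/(-3 - 5)))² = (18/17 + 1/(1 + 1/(-8)))² = (18/17 + 1/(1 - ⅛))² = (18/17 + 1/(7/8))² = (18/17 + 8/7)² = (262/119)² = 68644/14161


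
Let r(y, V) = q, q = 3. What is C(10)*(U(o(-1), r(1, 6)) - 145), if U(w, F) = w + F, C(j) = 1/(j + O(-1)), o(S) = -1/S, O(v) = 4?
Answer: -141/14 ≈ -10.071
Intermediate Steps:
r(y, V) = 3
C(j) = 1/(4 + j) (C(j) = 1/(j + 4) = 1/(4 + j))
U(w, F) = F + w
C(10)*(U(o(-1), r(1, 6)) - 145) = ((3 - 1/(-1)) - 145)/(4 + 10) = ((3 - 1*(-1)) - 145)/14 = ((3 + 1) - 145)/14 = (4 - 145)/14 = (1/14)*(-141) = -141/14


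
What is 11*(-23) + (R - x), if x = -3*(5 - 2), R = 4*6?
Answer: -220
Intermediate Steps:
R = 24
x = -9 (x = -3*3 = -9)
11*(-23) + (R - x) = 11*(-23) + (24 - 1*(-9)) = -253 + (24 + 9) = -253 + 33 = -220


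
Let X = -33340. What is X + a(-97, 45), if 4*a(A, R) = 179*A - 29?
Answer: -37688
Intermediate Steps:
a(A, R) = -29/4 + 179*A/4 (a(A, R) = (179*A - 29)/4 = (-29 + 179*A)/4 = -29/4 + 179*A/4)
X + a(-97, 45) = -33340 + (-29/4 + (179/4)*(-97)) = -33340 + (-29/4 - 17363/4) = -33340 - 4348 = -37688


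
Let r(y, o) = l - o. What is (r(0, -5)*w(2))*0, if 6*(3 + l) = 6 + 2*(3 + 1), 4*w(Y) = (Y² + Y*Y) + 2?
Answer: 0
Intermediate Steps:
w(Y) = ½ + Y²/2 (w(Y) = ((Y² + Y*Y) + 2)/4 = ((Y² + Y²) + 2)/4 = (2*Y² + 2)/4 = (2 + 2*Y²)/4 = ½ + Y²/2)
l = -⅔ (l = -3 + (6 + 2*(3 + 1))/6 = -3 + (6 + 2*4)/6 = -3 + (6 + 8)/6 = -3 + (⅙)*14 = -3 + 7/3 = -⅔ ≈ -0.66667)
r(y, o) = -⅔ - o
(r(0, -5)*w(2))*0 = ((-⅔ - 1*(-5))*(½ + (½)*2²))*0 = ((-⅔ + 5)*(½ + (½)*4))*0 = (13*(½ + 2)/3)*0 = ((13/3)*(5/2))*0 = (65/6)*0 = 0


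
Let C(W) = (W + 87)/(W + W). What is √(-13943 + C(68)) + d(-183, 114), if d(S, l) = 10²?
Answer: 100 + 3*I*√7163018/68 ≈ 100.0 + 118.08*I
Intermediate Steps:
d(S, l) = 100
C(W) = (87 + W)/(2*W) (C(W) = (87 + W)/((2*W)) = (87 + W)*(1/(2*W)) = (87 + W)/(2*W))
√(-13943 + C(68)) + d(-183, 114) = √(-13943 + (½)*(87 + 68)/68) + 100 = √(-13943 + (½)*(1/68)*155) + 100 = √(-13943 + 155/136) + 100 = √(-1896093/136) + 100 = 3*I*√7163018/68 + 100 = 100 + 3*I*√7163018/68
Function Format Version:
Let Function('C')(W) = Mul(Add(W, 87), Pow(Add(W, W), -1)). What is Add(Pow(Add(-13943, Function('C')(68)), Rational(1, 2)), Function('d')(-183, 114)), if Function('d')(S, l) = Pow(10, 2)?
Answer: Add(100, Mul(Rational(3, 68), I, Pow(7163018, Rational(1, 2)))) ≈ Add(100.00, Mul(118.08, I))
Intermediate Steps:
Function('d')(S, l) = 100
Function('C')(W) = Mul(Rational(1, 2), Pow(W, -1), Add(87, W)) (Function('C')(W) = Mul(Add(87, W), Pow(Mul(2, W), -1)) = Mul(Add(87, W), Mul(Rational(1, 2), Pow(W, -1))) = Mul(Rational(1, 2), Pow(W, -1), Add(87, W)))
Add(Pow(Add(-13943, Function('C')(68)), Rational(1, 2)), Function('d')(-183, 114)) = Add(Pow(Add(-13943, Mul(Rational(1, 2), Pow(68, -1), Add(87, 68))), Rational(1, 2)), 100) = Add(Pow(Add(-13943, Mul(Rational(1, 2), Rational(1, 68), 155)), Rational(1, 2)), 100) = Add(Pow(Add(-13943, Rational(155, 136)), Rational(1, 2)), 100) = Add(Pow(Rational(-1896093, 136), Rational(1, 2)), 100) = Add(Mul(Rational(3, 68), I, Pow(7163018, Rational(1, 2))), 100) = Add(100, Mul(Rational(3, 68), I, Pow(7163018, Rational(1, 2))))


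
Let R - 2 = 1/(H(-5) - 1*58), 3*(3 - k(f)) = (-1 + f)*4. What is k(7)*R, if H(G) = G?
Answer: -625/63 ≈ -9.9206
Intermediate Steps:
k(f) = 13/3 - 4*f/3 (k(f) = 3 - (-1 + f)*4/3 = 3 - (-4 + 4*f)/3 = 3 + (4/3 - 4*f/3) = 13/3 - 4*f/3)
R = 125/63 (R = 2 + 1/(-5 - 1*58) = 2 + 1/(-5 - 58) = 2 + 1/(-63) = 2 - 1/63 = 125/63 ≈ 1.9841)
k(7)*R = (13/3 - 4/3*7)*(125/63) = (13/3 - 28/3)*(125/63) = -5*125/63 = -625/63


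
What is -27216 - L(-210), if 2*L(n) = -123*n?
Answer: -40131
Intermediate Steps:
L(n) = -123*n/2 (L(n) = (-123*n)/2 = -123*n/2)
-27216 - L(-210) = -27216 - (-123)*(-210)/2 = -27216 - 1*12915 = -27216 - 12915 = -40131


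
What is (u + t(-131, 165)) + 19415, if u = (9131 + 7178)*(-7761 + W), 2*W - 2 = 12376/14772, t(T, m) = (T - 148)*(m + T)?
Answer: -467316205300/3693 ≈ -1.2654e+8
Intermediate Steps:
t(T, m) = (-148 + T)*(T + m)
W = 5240/3693 (W = 1 + (12376/14772)/2 = 1 + (12376*(1/14772))/2 = 1 + (½)*(3094/3693) = 1 + 1547/3693 = 5240/3693 ≈ 1.4189)
u = -467352873097/3693 (u = (9131 + 7178)*(-7761 + 5240/3693) = 16309*(-28656133/3693) = -467352873097/3693 ≈ -1.2655e+8)
(u + t(-131, 165)) + 19415 = (-467352873097/3693 + ((-131)² - 148*(-131) - 148*165 - 131*165)) + 19415 = (-467352873097/3693 + (17161 + 19388 - 24420 - 21615)) + 19415 = (-467352873097/3693 - 9486) + 19415 = -467387904895/3693 + 19415 = -467316205300/3693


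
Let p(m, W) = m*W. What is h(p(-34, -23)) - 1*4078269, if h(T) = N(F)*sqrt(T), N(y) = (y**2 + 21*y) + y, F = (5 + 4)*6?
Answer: -4078269 + 4104*sqrt(782) ≈ -3.9635e+6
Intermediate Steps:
F = 54 (F = 9*6 = 54)
p(m, W) = W*m
N(y) = y**2 + 22*y
h(T) = 4104*sqrt(T) (h(T) = (54*(22 + 54))*sqrt(T) = (54*76)*sqrt(T) = 4104*sqrt(T))
h(p(-34, -23)) - 1*4078269 = 4104*sqrt(-23*(-34)) - 1*4078269 = 4104*sqrt(782) - 4078269 = -4078269 + 4104*sqrt(782)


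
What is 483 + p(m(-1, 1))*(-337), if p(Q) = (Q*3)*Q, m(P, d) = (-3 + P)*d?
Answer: -15693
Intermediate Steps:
m(P, d) = d*(-3 + P)
p(Q) = 3*Q² (p(Q) = (3*Q)*Q = 3*Q²)
483 + p(m(-1, 1))*(-337) = 483 + (3*(1*(-3 - 1))²)*(-337) = 483 + (3*(1*(-4))²)*(-337) = 483 + (3*(-4)²)*(-337) = 483 + (3*16)*(-337) = 483 + 48*(-337) = 483 - 16176 = -15693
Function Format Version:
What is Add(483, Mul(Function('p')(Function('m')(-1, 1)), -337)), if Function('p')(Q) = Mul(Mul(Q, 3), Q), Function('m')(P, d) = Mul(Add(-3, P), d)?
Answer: -15693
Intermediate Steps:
Function('m')(P, d) = Mul(d, Add(-3, P))
Function('p')(Q) = Mul(3, Pow(Q, 2)) (Function('p')(Q) = Mul(Mul(3, Q), Q) = Mul(3, Pow(Q, 2)))
Add(483, Mul(Function('p')(Function('m')(-1, 1)), -337)) = Add(483, Mul(Mul(3, Pow(Mul(1, Add(-3, -1)), 2)), -337)) = Add(483, Mul(Mul(3, Pow(Mul(1, -4), 2)), -337)) = Add(483, Mul(Mul(3, Pow(-4, 2)), -337)) = Add(483, Mul(Mul(3, 16), -337)) = Add(483, Mul(48, -337)) = Add(483, -16176) = -15693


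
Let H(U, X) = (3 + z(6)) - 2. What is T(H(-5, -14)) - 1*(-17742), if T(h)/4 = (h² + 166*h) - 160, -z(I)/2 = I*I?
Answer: -9878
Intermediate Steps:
z(I) = -2*I² (z(I) = -2*I*I = -2*I²)
H(U, X) = -71 (H(U, X) = (3 - 2*6²) - 2 = (3 - 2*36) - 2 = (3 - 72) - 2 = -69 - 2 = -71)
T(h) = -640 + 4*h² + 664*h (T(h) = 4*((h² + 166*h) - 160) = 4*(-160 + h² + 166*h) = -640 + 4*h² + 664*h)
T(H(-5, -14)) - 1*(-17742) = (-640 + 4*(-71)² + 664*(-71)) - 1*(-17742) = (-640 + 4*5041 - 47144) + 17742 = (-640 + 20164 - 47144) + 17742 = -27620 + 17742 = -9878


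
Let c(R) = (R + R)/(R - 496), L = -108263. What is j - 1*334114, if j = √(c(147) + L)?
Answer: -334114 + I*√13186644269/349 ≈ -3.3411e+5 + 329.03*I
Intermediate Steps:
c(R) = 2*R/(-496 + R) (c(R) = (2*R)/(-496 + R) = 2*R/(-496 + R))
j = I*√13186644269/349 (j = √(2*147/(-496 + 147) - 108263) = √(2*147/(-349) - 108263) = √(2*147*(-1/349) - 108263) = √(-294/349 - 108263) = √(-37784081/349) = I*√13186644269/349 ≈ 329.03*I)
j - 1*334114 = I*√13186644269/349 - 1*334114 = I*√13186644269/349 - 334114 = -334114 + I*√13186644269/349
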